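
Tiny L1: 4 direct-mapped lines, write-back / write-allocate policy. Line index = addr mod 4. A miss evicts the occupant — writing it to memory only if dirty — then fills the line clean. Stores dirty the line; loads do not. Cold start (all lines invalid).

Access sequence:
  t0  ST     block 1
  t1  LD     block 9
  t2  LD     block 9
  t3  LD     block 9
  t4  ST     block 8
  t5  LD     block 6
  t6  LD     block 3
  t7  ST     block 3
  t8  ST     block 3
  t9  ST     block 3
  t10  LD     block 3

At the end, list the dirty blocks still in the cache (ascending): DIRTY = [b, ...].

0: W B1 -> L1 miss  d=D]
1: R B9 -> L1 miss wb->B1  d=-]
2: R B9 -> L1 hit  d=-]
3: R B9 -> L1 hit  d=-]
4: W B8 -> L0 miss  d=D]
5: R B6 -> L2 miss  d=-]
6: R B3 -> L3 miss  d=-]
7: W B3 -> L3 hit  d=D]
8: W B3 -> L3 hit  d=D]
9: W B3 -> L3 hit  d=D]
10: R B3 -> L3 hit  d=D]

DIRTY = [3, 8]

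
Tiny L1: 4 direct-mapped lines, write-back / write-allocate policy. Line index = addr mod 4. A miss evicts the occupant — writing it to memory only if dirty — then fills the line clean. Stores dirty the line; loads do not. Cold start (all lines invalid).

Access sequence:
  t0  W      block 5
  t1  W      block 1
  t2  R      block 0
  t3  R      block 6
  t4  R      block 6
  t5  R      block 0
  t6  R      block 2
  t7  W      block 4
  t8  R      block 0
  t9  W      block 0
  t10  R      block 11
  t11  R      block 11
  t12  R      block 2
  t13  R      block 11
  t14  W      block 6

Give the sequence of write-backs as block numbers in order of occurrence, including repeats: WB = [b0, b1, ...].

0: W B5 → L1 miss [D]
1: W B1 → L1 miss wb→B5 [D]
2: R B0 → L0 miss [-]
3: R B6 → L2 miss [-]
4: R B6 → L2 hit [-]
5: R B0 → L0 hit [-]
6: R B2 → L2 miss [-]
7: W B4 → L0 miss [D]
8: R B0 → L0 miss wb→B4 [-]
9: W B0 → L0 hit [D]
10: R B11 → L3 miss [-]
11: R B11 → L3 hit [-]
12: R B2 → L2 hit [-]
13: R B11 → L3 hit [-]
14: W B6 → L2 miss [D]

WB = [5, 4]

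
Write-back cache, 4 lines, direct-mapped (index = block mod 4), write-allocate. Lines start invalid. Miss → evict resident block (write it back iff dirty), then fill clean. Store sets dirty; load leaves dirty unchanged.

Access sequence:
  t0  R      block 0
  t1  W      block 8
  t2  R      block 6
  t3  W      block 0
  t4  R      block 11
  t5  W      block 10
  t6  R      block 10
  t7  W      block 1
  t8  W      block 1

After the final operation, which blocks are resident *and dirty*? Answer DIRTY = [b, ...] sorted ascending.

DIRTY = [0, 1, 10]

0: R B0 → L0 miss [-]
1: W B8 → L0 miss [D]
2: R B6 → L2 miss [-]
3: W B0 → L0 miss wb→B8 [D]
4: R B11 → L3 miss [-]
5: W B10 → L2 miss [D]
6: R B10 → L2 hit [D]
7: W B1 → L1 miss [D]
8: W B1 → L1 hit [D]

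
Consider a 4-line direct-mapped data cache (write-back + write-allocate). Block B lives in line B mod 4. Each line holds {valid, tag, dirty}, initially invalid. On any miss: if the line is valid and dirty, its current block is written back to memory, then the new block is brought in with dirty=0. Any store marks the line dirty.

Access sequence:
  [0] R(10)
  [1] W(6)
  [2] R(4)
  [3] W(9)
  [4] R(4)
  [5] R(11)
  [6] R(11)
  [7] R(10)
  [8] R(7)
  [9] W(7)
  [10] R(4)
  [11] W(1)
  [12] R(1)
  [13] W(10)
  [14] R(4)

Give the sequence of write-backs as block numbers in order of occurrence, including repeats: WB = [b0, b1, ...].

  0 | R B10 → L2 miss [-]
  1 | W B6 → L2 miss [D]
  2 | R B4 → L0 miss [-]
  3 | W B9 → L1 miss [D]
  4 | R B4 → L0 hit [-]
  5 | R B11 → L3 miss [-]
  6 | R B11 → L3 hit [-]
  7 | R B10 → L2 miss wb→B6 [-]
  8 | R B7 → L3 miss [-]
  9 | W B7 → L3 hit [D]
  10 | R B4 → L0 hit [-]
  11 | W B1 → L1 miss wb→B9 [D]
  12 | R B1 → L1 hit [D]
  13 | W B10 → L2 hit [D]
  14 | R B4 → L0 hit [-]

WB = [6, 9]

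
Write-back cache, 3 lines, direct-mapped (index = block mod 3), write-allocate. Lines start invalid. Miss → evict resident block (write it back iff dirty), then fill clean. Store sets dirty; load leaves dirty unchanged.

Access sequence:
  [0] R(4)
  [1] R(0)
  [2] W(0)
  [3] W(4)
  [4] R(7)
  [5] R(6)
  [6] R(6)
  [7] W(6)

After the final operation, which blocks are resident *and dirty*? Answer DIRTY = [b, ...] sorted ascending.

0: R B4 -> L1 miss  d=-]
1: R B0 -> L0 miss  d=-]
2: W B0 -> L0 hit  d=D]
3: W B4 -> L1 hit  d=D]
4: R B7 -> L1 miss wb->B4  d=-]
5: R B6 -> L0 miss wb->B0  d=-]
6: R B6 -> L0 hit  d=-]
7: W B6 -> L0 hit  d=D]

DIRTY = [6]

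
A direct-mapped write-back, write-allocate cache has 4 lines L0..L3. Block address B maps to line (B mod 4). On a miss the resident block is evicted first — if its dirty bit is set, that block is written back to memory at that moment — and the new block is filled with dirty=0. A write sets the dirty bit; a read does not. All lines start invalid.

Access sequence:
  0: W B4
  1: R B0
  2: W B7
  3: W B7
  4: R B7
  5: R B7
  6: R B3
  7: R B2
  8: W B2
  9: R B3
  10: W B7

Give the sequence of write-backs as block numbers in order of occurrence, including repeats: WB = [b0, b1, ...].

0: W B4 → L0 miss [D]
1: R B0 → L0 miss wb→B4 [-]
2: W B7 → L3 miss [D]
3: W B7 → L3 hit [D]
4: R B7 → L3 hit [D]
5: R B7 → L3 hit [D]
6: R B3 → L3 miss wb→B7 [-]
7: R B2 → L2 miss [-]
8: W B2 → L2 hit [D]
9: R B3 → L3 hit [-]
10: W B7 → L3 miss [D]

WB = [4, 7]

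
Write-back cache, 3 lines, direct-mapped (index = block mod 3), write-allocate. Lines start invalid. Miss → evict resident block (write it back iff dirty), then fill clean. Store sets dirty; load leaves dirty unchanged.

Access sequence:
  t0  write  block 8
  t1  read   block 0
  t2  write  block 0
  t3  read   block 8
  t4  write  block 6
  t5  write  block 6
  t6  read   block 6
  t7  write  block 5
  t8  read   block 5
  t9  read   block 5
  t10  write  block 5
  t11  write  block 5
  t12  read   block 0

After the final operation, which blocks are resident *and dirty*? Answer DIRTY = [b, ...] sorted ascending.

0: W B8 → L2 miss [D]
1: R B0 → L0 miss [-]
2: W B0 → L0 hit [D]
3: R B8 → L2 hit [D]
4: W B6 → L0 miss wb→B0 [D]
5: W B6 → L0 hit [D]
6: R B6 → L0 hit [D]
7: W B5 → L2 miss wb→B8 [D]
8: R B5 → L2 hit [D]
9: R B5 → L2 hit [D]
10: W B5 → L2 hit [D]
11: W B5 → L2 hit [D]
12: R B0 → L0 miss wb→B6 [-]

DIRTY = [5]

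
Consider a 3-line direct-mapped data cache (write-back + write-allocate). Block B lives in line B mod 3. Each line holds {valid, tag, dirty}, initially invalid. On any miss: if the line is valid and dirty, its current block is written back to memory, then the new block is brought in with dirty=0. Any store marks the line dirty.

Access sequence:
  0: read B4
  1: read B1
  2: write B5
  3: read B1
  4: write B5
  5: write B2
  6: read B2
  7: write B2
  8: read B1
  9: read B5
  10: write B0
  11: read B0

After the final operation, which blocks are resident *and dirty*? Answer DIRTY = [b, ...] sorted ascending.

DIRTY = [0]

  0 | R B4 → L1 miss [-]
  1 | R B1 → L1 miss [-]
  2 | W B5 → L2 miss [D]
  3 | R B1 → L1 hit [-]
  4 | W B5 → L2 hit [D]
  5 | W B2 → L2 miss wb→B5 [D]
  6 | R B2 → L2 hit [D]
  7 | W B2 → L2 hit [D]
  8 | R B1 → L1 hit [-]
  9 | R B5 → L2 miss wb→B2 [-]
  10 | W B0 → L0 miss [D]
  11 | R B0 → L0 hit [D]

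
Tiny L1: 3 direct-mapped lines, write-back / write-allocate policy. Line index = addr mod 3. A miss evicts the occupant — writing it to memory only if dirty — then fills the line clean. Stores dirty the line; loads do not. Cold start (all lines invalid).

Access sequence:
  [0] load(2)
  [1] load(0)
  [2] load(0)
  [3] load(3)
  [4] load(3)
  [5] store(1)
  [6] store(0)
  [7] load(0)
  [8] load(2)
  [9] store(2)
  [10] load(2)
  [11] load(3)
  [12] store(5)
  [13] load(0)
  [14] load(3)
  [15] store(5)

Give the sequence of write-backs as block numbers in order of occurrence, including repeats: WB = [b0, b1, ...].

WB = [0, 2]

  0 | R B2 → L2 miss [-]
  1 | R B0 → L0 miss [-]
  2 | R B0 → L0 hit [-]
  3 | R B3 → L0 miss [-]
  4 | R B3 → L0 hit [-]
  5 | W B1 → L1 miss [D]
  6 | W B0 → L0 miss [D]
  7 | R B0 → L0 hit [D]
  8 | R B2 → L2 hit [-]
  9 | W B2 → L2 hit [D]
  10 | R B2 → L2 hit [D]
  11 | R B3 → L0 miss wb→B0 [-]
  12 | W B5 → L2 miss wb→B2 [D]
  13 | R B0 → L0 miss [-]
  14 | R B3 → L0 miss [-]
  15 | W B5 → L2 hit [D]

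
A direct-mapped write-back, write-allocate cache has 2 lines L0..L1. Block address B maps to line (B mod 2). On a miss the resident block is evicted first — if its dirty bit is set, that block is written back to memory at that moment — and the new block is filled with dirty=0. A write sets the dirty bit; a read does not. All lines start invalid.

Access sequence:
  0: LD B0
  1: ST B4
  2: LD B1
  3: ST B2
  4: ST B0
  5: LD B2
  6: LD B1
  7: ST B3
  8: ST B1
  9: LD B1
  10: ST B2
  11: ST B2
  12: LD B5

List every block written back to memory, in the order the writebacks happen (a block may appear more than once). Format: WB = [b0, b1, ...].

0: R B0 → L0 miss [-]
1: W B4 → L0 miss [D]
2: R B1 → L1 miss [-]
3: W B2 → L0 miss wb→B4 [D]
4: W B0 → L0 miss wb→B2 [D]
5: R B2 → L0 miss wb→B0 [-]
6: R B1 → L1 hit [-]
7: W B3 → L1 miss [D]
8: W B1 → L1 miss wb→B3 [D]
9: R B1 → L1 hit [D]
10: W B2 → L0 hit [D]
11: W B2 → L0 hit [D]
12: R B5 → L1 miss wb→B1 [-]

WB = [4, 2, 0, 3, 1]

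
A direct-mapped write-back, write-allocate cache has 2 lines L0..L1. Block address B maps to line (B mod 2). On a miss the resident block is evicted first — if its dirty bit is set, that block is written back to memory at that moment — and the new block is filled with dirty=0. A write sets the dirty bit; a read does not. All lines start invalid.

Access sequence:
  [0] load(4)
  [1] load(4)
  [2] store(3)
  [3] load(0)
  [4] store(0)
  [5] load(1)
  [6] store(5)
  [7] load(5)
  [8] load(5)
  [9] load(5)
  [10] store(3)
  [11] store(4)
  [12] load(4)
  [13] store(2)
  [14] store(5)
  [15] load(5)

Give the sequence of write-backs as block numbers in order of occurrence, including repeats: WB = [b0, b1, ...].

WB = [3, 5, 0, 4, 3]

0: R B4 -> L0 miss  d=-]
1: R B4 -> L0 hit  d=-]
2: W B3 -> L1 miss  d=D]
3: R B0 -> L0 miss  d=-]
4: W B0 -> L0 hit  d=D]
5: R B1 -> L1 miss wb->B3  d=-]
6: W B5 -> L1 miss  d=D]
7: R B5 -> L1 hit  d=D]
8: R B5 -> L1 hit  d=D]
9: R B5 -> L1 hit  d=D]
10: W B3 -> L1 miss wb->B5  d=D]
11: W B4 -> L0 miss wb->B0  d=D]
12: R B4 -> L0 hit  d=D]
13: W B2 -> L0 miss wb->B4  d=D]
14: W B5 -> L1 miss wb->B3  d=D]
15: R B5 -> L1 hit  d=D]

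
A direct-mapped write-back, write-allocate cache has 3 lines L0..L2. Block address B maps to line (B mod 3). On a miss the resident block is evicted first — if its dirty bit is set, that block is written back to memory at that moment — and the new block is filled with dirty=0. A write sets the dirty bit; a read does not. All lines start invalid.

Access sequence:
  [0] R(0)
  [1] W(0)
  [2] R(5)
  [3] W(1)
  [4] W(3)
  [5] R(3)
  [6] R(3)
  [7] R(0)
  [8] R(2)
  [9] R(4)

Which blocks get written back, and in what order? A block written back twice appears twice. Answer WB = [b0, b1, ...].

WB = [0, 3, 1]

0: R B0 → L0 miss [-]
1: W B0 → L0 hit [D]
2: R B5 → L2 miss [-]
3: W B1 → L1 miss [D]
4: W B3 → L0 miss wb→B0 [D]
5: R B3 → L0 hit [D]
6: R B3 → L0 hit [D]
7: R B0 → L0 miss wb→B3 [-]
8: R B2 → L2 miss [-]
9: R B4 → L1 miss wb→B1 [-]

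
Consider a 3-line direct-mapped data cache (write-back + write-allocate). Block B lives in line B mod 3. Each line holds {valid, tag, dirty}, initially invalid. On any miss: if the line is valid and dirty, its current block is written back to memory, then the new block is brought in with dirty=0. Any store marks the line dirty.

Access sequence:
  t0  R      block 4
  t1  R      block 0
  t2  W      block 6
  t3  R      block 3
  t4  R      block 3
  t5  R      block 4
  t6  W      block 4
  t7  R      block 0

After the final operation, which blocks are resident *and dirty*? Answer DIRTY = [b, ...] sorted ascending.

0: R B4 → L1 miss [-]
1: R B0 → L0 miss [-]
2: W B6 → L0 miss [D]
3: R B3 → L0 miss wb→B6 [-]
4: R B3 → L0 hit [-]
5: R B4 → L1 hit [-]
6: W B4 → L1 hit [D]
7: R B0 → L0 miss [-]

DIRTY = [4]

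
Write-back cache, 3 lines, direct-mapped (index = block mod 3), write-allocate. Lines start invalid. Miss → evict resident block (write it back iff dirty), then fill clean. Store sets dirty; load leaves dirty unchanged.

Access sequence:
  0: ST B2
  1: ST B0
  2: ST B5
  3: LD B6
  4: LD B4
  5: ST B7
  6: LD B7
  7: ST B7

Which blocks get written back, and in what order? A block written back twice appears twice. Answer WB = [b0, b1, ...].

  0 | W B2 → L2 miss [D]
  1 | W B0 → L0 miss [D]
  2 | W B5 → L2 miss wb→B2 [D]
  3 | R B6 → L0 miss wb→B0 [-]
  4 | R B4 → L1 miss [-]
  5 | W B7 → L1 miss [D]
  6 | R B7 → L1 hit [D]
  7 | W B7 → L1 hit [D]

WB = [2, 0]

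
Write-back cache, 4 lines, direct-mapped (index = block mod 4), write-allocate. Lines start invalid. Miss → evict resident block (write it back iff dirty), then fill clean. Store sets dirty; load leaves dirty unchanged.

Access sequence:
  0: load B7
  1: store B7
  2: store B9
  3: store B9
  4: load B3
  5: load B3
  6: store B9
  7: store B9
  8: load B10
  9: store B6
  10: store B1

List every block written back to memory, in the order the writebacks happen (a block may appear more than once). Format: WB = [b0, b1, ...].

WB = [7, 9]

0: R B7 -> L3 miss  d=-]
1: W B7 -> L3 hit  d=D]
2: W B9 -> L1 miss  d=D]
3: W B9 -> L1 hit  d=D]
4: R B3 -> L3 miss wb->B7  d=-]
5: R B3 -> L3 hit  d=-]
6: W B9 -> L1 hit  d=D]
7: W B9 -> L1 hit  d=D]
8: R B10 -> L2 miss  d=-]
9: W B6 -> L2 miss  d=D]
10: W B1 -> L1 miss wb->B9  d=D]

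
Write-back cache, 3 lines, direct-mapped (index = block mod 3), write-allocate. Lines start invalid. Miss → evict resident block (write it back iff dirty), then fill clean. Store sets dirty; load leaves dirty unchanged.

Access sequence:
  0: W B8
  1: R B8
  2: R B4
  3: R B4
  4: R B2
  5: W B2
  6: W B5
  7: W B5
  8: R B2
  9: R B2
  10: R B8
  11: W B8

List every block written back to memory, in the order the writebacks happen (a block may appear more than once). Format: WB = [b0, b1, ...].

WB = [8, 2, 5]

  0 | W B8 → L2 miss [D]
  1 | R B8 → L2 hit [D]
  2 | R B4 → L1 miss [-]
  3 | R B4 → L1 hit [-]
  4 | R B2 → L2 miss wb→B8 [-]
  5 | W B2 → L2 hit [D]
  6 | W B5 → L2 miss wb→B2 [D]
  7 | W B5 → L2 hit [D]
  8 | R B2 → L2 miss wb→B5 [-]
  9 | R B2 → L2 hit [-]
  10 | R B8 → L2 miss [-]
  11 | W B8 → L2 hit [D]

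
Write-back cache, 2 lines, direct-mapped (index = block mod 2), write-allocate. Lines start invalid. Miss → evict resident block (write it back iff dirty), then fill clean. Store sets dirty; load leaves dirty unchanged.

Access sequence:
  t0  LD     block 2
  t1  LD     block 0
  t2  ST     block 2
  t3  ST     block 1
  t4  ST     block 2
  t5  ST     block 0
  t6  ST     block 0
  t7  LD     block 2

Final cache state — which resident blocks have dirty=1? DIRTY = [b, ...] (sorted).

DIRTY = [1]

0: R B2 → L0 miss [-]
1: R B0 → L0 miss [-]
2: W B2 → L0 miss [D]
3: W B1 → L1 miss [D]
4: W B2 → L0 hit [D]
5: W B0 → L0 miss wb→B2 [D]
6: W B0 → L0 hit [D]
7: R B2 → L0 miss wb→B0 [-]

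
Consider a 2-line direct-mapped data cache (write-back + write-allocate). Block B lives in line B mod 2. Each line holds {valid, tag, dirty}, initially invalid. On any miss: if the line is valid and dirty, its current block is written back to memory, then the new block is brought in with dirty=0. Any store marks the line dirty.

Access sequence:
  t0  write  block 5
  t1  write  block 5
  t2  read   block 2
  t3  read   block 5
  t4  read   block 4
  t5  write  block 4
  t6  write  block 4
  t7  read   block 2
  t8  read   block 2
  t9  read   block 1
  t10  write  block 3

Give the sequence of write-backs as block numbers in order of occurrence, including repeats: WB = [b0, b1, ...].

0: W B5 -> L1 miss  d=D]
1: W B5 -> L1 hit  d=D]
2: R B2 -> L0 miss  d=-]
3: R B5 -> L1 hit  d=D]
4: R B4 -> L0 miss  d=-]
5: W B4 -> L0 hit  d=D]
6: W B4 -> L0 hit  d=D]
7: R B2 -> L0 miss wb->B4  d=-]
8: R B2 -> L0 hit  d=-]
9: R B1 -> L1 miss wb->B5  d=-]
10: W B3 -> L1 miss  d=D]

WB = [4, 5]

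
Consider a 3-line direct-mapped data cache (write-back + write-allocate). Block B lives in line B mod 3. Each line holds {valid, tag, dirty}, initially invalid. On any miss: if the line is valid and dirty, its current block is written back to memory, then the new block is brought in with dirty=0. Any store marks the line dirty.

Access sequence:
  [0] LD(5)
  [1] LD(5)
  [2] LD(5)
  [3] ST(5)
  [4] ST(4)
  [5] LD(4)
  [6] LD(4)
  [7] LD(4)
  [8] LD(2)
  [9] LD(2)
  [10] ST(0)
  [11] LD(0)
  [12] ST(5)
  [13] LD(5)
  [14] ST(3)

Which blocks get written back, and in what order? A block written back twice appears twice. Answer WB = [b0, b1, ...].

WB = [5, 0]

0: R B5 -> L2 miss  d=-]
1: R B5 -> L2 hit  d=-]
2: R B5 -> L2 hit  d=-]
3: W B5 -> L2 hit  d=D]
4: W B4 -> L1 miss  d=D]
5: R B4 -> L1 hit  d=D]
6: R B4 -> L1 hit  d=D]
7: R B4 -> L1 hit  d=D]
8: R B2 -> L2 miss wb->B5  d=-]
9: R B2 -> L2 hit  d=-]
10: W B0 -> L0 miss  d=D]
11: R B0 -> L0 hit  d=D]
12: W B5 -> L2 miss  d=D]
13: R B5 -> L2 hit  d=D]
14: W B3 -> L0 miss wb->B0  d=D]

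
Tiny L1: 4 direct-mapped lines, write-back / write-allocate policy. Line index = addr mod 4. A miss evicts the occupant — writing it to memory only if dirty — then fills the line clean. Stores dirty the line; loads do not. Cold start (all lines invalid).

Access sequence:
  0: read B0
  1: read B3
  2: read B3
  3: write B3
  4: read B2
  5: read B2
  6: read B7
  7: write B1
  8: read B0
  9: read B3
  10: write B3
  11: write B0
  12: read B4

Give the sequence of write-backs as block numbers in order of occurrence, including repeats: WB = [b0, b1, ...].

WB = [3, 0]

  0 | R B0 → L0 miss [-]
  1 | R B3 → L3 miss [-]
  2 | R B3 → L3 hit [-]
  3 | W B3 → L3 hit [D]
  4 | R B2 → L2 miss [-]
  5 | R B2 → L2 hit [-]
  6 | R B7 → L3 miss wb→B3 [-]
  7 | W B1 → L1 miss [D]
  8 | R B0 → L0 hit [-]
  9 | R B3 → L3 miss [-]
  10 | W B3 → L3 hit [D]
  11 | W B0 → L0 hit [D]
  12 | R B4 → L0 miss wb→B0 [-]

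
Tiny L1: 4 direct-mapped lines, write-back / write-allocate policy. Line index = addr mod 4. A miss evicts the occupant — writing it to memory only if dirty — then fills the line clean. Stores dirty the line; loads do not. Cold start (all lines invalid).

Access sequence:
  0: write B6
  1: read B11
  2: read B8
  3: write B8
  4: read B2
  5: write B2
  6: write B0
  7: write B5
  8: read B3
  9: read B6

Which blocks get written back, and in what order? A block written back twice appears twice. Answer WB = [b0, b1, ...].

WB = [6, 8, 2]

0: W B6 -> L2 miss  d=D]
1: R B11 -> L3 miss  d=-]
2: R B8 -> L0 miss  d=-]
3: W B8 -> L0 hit  d=D]
4: R B2 -> L2 miss wb->B6  d=-]
5: W B2 -> L2 hit  d=D]
6: W B0 -> L0 miss wb->B8  d=D]
7: W B5 -> L1 miss  d=D]
8: R B3 -> L3 miss  d=-]
9: R B6 -> L2 miss wb->B2  d=-]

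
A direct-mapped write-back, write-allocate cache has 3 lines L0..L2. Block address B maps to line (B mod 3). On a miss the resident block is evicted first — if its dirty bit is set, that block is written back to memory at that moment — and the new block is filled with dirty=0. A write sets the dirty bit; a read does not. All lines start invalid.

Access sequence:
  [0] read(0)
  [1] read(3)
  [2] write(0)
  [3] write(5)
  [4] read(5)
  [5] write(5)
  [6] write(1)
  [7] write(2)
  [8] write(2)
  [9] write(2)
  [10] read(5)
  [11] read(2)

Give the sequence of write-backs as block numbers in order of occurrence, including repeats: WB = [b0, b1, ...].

0: R B0 → L0 miss [-]
1: R B3 → L0 miss [-]
2: W B0 → L0 miss [D]
3: W B5 → L2 miss [D]
4: R B5 → L2 hit [D]
5: W B5 → L2 hit [D]
6: W B1 → L1 miss [D]
7: W B2 → L2 miss wb→B5 [D]
8: W B2 → L2 hit [D]
9: W B2 → L2 hit [D]
10: R B5 → L2 miss wb→B2 [-]
11: R B2 → L2 miss [-]

WB = [5, 2]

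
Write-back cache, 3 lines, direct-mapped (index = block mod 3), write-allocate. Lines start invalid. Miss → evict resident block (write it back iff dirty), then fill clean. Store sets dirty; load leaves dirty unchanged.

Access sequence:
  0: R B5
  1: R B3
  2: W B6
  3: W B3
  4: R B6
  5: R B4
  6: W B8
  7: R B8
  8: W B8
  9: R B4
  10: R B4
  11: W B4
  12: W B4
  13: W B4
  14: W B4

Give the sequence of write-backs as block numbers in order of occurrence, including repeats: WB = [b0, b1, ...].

WB = [6, 3]

0: R B5 → L2 miss [-]
1: R B3 → L0 miss [-]
2: W B6 → L0 miss [D]
3: W B3 → L0 miss wb→B6 [D]
4: R B6 → L0 miss wb→B3 [-]
5: R B4 → L1 miss [-]
6: W B8 → L2 miss [D]
7: R B8 → L2 hit [D]
8: W B8 → L2 hit [D]
9: R B4 → L1 hit [-]
10: R B4 → L1 hit [-]
11: W B4 → L1 hit [D]
12: W B4 → L1 hit [D]
13: W B4 → L1 hit [D]
14: W B4 → L1 hit [D]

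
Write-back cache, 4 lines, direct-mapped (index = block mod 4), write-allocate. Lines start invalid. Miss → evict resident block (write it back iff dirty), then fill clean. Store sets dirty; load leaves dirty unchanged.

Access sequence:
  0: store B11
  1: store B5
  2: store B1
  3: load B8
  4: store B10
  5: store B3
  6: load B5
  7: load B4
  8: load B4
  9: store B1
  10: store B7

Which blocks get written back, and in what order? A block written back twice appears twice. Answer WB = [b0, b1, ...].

  0 | W B11 → L3 miss [D]
  1 | W B5 → L1 miss [D]
  2 | W B1 → L1 miss wb→B5 [D]
  3 | R B8 → L0 miss [-]
  4 | W B10 → L2 miss [D]
  5 | W B3 → L3 miss wb→B11 [D]
  6 | R B5 → L1 miss wb→B1 [-]
  7 | R B4 → L0 miss [-]
  8 | R B4 → L0 hit [-]
  9 | W B1 → L1 miss [D]
  10 | W B7 → L3 miss wb→B3 [D]

WB = [5, 11, 1, 3]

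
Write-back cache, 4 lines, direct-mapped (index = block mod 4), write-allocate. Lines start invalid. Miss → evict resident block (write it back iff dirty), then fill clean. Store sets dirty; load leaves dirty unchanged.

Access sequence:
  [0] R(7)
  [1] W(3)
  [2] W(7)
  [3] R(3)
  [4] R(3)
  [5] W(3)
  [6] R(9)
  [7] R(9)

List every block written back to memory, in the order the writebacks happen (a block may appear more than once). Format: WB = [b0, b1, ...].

WB = [3, 7]

  0 | R B7 → L3 miss [-]
  1 | W B3 → L3 miss [D]
  2 | W B7 → L3 miss wb→B3 [D]
  3 | R B3 → L3 miss wb→B7 [-]
  4 | R B3 → L3 hit [-]
  5 | W B3 → L3 hit [D]
  6 | R B9 → L1 miss [-]
  7 | R B9 → L1 hit [-]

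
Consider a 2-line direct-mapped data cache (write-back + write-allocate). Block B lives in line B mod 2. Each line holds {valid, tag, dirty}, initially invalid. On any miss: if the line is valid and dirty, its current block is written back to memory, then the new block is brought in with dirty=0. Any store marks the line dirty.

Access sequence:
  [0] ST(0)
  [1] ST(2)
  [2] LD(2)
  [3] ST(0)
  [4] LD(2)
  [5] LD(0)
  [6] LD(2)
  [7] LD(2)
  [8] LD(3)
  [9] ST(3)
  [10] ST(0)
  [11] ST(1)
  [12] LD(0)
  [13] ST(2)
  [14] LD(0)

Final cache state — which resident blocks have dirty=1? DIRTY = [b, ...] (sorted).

0: W B0 → L0 miss [D]
1: W B2 → L0 miss wb→B0 [D]
2: R B2 → L0 hit [D]
3: W B0 → L0 miss wb→B2 [D]
4: R B2 → L0 miss wb→B0 [-]
5: R B0 → L0 miss [-]
6: R B2 → L0 miss [-]
7: R B2 → L0 hit [-]
8: R B3 → L1 miss [-]
9: W B3 → L1 hit [D]
10: W B0 → L0 miss [D]
11: W B1 → L1 miss wb→B3 [D]
12: R B0 → L0 hit [D]
13: W B2 → L0 miss wb→B0 [D]
14: R B0 → L0 miss wb→B2 [-]

DIRTY = [1]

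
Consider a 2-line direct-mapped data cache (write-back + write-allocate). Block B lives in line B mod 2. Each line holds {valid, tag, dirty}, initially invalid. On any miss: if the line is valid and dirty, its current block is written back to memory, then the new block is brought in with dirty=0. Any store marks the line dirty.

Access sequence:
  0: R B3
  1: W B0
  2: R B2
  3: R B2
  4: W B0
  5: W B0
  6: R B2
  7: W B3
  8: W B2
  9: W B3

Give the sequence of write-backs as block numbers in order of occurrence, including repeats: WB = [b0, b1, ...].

WB = [0, 0]

0: R B3 -> L1 miss  d=-]
1: W B0 -> L0 miss  d=D]
2: R B2 -> L0 miss wb->B0  d=-]
3: R B2 -> L0 hit  d=-]
4: W B0 -> L0 miss  d=D]
5: W B0 -> L0 hit  d=D]
6: R B2 -> L0 miss wb->B0  d=-]
7: W B3 -> L1 hit  d=D]
8: W B2 -> L0 hit  d=D]
9: W B3 -> L1 hit  d=D]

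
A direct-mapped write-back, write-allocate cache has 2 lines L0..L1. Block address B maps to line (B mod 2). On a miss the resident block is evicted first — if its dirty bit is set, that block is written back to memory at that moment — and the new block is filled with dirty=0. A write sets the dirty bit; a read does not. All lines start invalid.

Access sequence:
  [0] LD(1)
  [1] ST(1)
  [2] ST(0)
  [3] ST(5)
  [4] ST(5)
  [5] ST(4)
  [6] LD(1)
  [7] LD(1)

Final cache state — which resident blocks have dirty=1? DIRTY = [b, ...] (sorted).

0: R B1 -> L1 miss  d=-]
1: W B1 -> L1 hit  d=D]
2: W B0 -> L0 miss  d=D]
3: W B5 -> L1 miss wb->B1  d=D]
4: W B5 -> L1 hit  d=D]
5: W B4 -> L0 miss wb->B0  d=D]
6: R B1 -> L1 miss wb->B5  d=-]
7: R B1 -> L1 hit  d=-]

DIRTY = [4]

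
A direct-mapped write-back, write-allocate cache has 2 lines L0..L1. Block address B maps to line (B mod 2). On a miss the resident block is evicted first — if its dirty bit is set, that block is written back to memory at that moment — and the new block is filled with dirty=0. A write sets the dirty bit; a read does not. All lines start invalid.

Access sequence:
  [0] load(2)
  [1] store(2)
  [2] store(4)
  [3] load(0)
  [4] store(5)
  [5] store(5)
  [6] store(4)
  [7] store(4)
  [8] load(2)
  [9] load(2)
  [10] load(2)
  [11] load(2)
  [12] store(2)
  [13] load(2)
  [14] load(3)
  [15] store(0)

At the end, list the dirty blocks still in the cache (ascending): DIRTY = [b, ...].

  0 | R B2 → L0 miss [-]
  1 | W B2 → L0 hit [D]
  2 | W B4 → L0 miss wb→B2 [D]
  3 | R B0 → L0 miss wb→B4 [-]
  4 | W B5 → L1 miss [D]
  5 | W B5 → L1 hit [D]
  6 | W B4 → L0 miss [D]
  7 | W B4 → L0 hit [D]
  8 | R B2 → L0 miss wb→B4 [-]
  9 | R B2 → L0 hit [-]
  10 | R B2 → L0 hit [-]
  11 | R B2 → L0 hit [-]
  12 | W B2 → L0 hit [D]
  13 | R B2 → L0 hit [D]
  14 | R B3 → L1 miss wb→B5 [-]
  15 | W B0 → L0 miss wb→B2 [D]

DIRTY = [0]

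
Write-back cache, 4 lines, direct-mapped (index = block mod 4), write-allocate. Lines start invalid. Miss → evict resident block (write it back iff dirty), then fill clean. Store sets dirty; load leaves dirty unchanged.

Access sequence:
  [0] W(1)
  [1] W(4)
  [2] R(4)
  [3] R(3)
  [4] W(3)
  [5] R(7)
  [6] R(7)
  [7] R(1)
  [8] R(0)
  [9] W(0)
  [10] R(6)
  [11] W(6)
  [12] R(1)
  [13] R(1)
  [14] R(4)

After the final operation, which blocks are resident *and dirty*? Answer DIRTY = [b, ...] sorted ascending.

DIRTY = [1, 6]

0: W B1 → L1 miss [D]
1: W B4 → L0 miss [D]
2: R B4 → L0 hit [D]
3: R B3 → L3 miss [-]
4: W B3 → L3 hit [D]
5: R B7 → L3 miss wb→B3 [-]
6: R B7 → L3 hit [-]
7: R B1 → L1 hit [D]
8: R B0 → L0 miss wb→B4 [-]
9: W B0 → L0 hit [D]
10: R B6 → L2 miss [-]
11: W B6 → L2 hit [D]
12: R B1 → L1 hit [D]
13: R B1 → L1 hit [D]
14: R B4 → L0 miss wb→B0 [-]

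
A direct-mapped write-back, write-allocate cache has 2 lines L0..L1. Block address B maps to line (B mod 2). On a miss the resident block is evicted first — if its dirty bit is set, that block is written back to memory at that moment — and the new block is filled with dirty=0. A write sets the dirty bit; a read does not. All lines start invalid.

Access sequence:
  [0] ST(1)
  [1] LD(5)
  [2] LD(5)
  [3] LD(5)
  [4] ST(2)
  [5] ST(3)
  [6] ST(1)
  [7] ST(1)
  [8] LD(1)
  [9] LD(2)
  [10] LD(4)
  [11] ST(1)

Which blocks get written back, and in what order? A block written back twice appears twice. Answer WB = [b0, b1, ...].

WB = [1, 3, 2]

0: W B1 → L1 miss [D]
1: R B5 → L1 miss wb→B1 [-]
2: R B5 → L1 hit [-]
3: R B5 → L1 hit [-]
4: W B2 → L0 miss [D]
5: W B3 → L1 miss [D]
6: W B1 → L1 miss wb→B3 [D]
7: W B1 → L1 hit [D]
8: R B1 → L1 hit [D]
9: R B2 → L0 hit [D]
10: R B4 → L0 miss wb→B2 [-]
11: W B1 → L1 hit [D]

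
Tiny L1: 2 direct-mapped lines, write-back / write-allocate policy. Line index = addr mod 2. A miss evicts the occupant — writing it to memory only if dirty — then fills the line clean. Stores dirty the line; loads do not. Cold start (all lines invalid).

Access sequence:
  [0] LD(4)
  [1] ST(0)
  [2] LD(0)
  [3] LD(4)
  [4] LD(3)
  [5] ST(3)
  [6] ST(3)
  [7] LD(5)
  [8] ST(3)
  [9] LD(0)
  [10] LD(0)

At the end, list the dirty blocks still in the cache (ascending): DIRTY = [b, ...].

  0 | R B4 → L0 miss [-]
  1 | W B0 → L0 miss [D]
  2 | R B0 → L0 hit [D]
  3 | R B4 → L0 miss wb→B0 [-]
  4 | R B3 → L1 miss [-]
  5 | W B3 → L1 hit [D]
  6 | W B3 → L1 hit [D]
  7 | R B5 → L1 miss wb→B3 [-]
  8 | W B3 → L1 miss [D]
  9 | R B0 → L0 miss [-]
  10 | R B0 → L0 hit [-]

DIRTY = [3]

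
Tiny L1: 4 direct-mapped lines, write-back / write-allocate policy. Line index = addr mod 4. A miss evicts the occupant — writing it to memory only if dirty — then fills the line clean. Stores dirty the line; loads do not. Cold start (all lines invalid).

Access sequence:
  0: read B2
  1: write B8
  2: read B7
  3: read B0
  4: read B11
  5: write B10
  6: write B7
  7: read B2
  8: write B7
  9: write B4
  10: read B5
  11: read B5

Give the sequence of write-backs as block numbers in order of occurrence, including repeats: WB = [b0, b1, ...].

0: R B2 → L2 miss [-]
1: W B8 → L0 miss [D]
2: R B7 → L3 miss [-]
3: R B0 → L0 miss wb→B8 [-]
4: R B11 → L3 miss [-]
5: W B10 → L2 miss [D]
6: W B7 → L3 miss [D]
7: R B2 → L2 miss wb→B10 [-]
8: W B7 → L3 hit [D]
9: W B4 → L0 miss [D]
10: R B5 → L1 miss [-]
11: R B5 → L1 hit [-]

WB = [8, 10]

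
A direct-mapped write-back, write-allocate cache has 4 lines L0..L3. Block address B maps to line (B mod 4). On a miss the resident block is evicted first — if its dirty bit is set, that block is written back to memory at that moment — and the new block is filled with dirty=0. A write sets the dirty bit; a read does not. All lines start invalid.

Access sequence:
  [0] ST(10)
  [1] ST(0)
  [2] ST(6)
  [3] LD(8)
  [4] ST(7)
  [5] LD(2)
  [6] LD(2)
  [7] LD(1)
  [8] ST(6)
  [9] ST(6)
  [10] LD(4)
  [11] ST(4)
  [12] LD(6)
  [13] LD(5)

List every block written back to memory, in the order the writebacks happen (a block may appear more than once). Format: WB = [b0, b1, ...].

  0 | W B10 → L2 miss [D]
  1 | W B0 → L0 miss [D]
  2 | W B6 → L2 miss wb→B10 [D]
  3 | R B8 → L0 miss wb→B0 [-]
  4 | W B7 → L3 miss [D]
  5 | R B2 → L2 miss wb→B6 [-]
  6 | R B2 → L2 hit [-]
  7 | R B1 → L1 miss [-]
  8 | W B6 → L2 miss [D]
  9 | W B6 → L2 hit [D]
  10 | R B4 → L0 miss [-]
  11 | W B4 → L0 hit [D]
  12 | R B6 → L2 hit [D]
  13 | R B5 → L1 miss [-]

WB = [10, 0, 6]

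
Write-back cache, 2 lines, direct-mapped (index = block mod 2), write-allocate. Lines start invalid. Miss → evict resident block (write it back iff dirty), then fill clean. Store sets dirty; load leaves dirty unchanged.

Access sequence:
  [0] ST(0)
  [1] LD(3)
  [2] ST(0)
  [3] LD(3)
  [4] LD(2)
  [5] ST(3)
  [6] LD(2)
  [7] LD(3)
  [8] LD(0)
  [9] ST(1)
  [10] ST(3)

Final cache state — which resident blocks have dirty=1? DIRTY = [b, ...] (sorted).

DIRTY = [3]

  0 | W B0 → L0 miss [D]
  1 | R B3 → L1 miss [-]
  2 | W B0 → L0 hit [D]
  3 | R B3 → L1 hit [-]
  4 | R B2 → L0 miss wb→B0 [-]
  5 | W B3 → L1 hit [D]
  6 | R B2 → L0 hit [-]
  7 | R B3 → L1 hit [D]
  8 | R B0 → L0 miss [-]
  9 | W B1 → L1 miss wb→B3 [D]
  10 | W B3 → L1 miss wb→B1 [D]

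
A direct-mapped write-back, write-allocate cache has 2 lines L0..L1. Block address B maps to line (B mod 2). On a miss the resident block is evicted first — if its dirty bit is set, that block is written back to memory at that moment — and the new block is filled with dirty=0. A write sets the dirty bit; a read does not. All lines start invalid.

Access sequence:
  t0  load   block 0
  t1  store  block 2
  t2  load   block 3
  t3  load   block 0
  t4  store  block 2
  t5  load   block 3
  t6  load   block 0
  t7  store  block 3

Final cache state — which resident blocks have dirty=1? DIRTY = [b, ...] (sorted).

DIRTY = [3]

  0 | R B0 → L0 miss [-]
  1 | W B2 → L0 miss [D]
  2 | R B3 → L1 miss [-]
  3 | R B0 → L0 miss wb→B2 [-]
  4 | W B2 → L0 miss [D]
  5 | R B3 → L1 hit [-]
  6 | R B0 → L0 miss wb→B2 [-]
  7 | W B3 → L1 hit [D]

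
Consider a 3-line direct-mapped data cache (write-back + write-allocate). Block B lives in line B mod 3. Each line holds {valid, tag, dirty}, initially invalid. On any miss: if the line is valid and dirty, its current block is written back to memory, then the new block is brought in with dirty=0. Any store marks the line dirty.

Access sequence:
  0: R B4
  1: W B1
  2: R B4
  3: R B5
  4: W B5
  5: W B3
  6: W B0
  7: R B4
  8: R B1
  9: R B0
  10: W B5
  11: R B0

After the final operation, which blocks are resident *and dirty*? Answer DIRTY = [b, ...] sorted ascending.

DIRTY = [0, 5]

0: R B4 → L1 miss [-]
1: W B1 → L1 miss [D]
2: R B4 → L1 miss wb→B1 [-]
3: R B5 → L2 miss [-]
4: W B5 → L2 hit [D]
5: W B3 → L0 miss [D]
6: W B0 → L0 miss wb→B3 [D]
7: R B4 → L1 hit [-]
8: R B1 → L1 miss [-]
9: R B0 → L0 hit [D]
10: W B5 → L2 hit [D]
11: R B0 → L0 hit [D]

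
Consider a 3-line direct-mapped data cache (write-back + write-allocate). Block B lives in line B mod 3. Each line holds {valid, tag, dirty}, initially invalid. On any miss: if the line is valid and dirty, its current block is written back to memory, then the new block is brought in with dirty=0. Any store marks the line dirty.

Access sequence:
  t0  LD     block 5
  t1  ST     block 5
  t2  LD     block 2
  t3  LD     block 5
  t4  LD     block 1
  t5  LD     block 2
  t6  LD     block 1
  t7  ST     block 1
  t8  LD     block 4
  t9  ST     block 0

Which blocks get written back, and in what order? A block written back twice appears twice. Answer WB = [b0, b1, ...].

0: R B5 -> L2 miss  d=-]
1: W B5 -> L2 hit  d=D]
2: R B2 -> L2 miss wb->B5  d=-]
3: R B5 -> L2 miss  d=-]
4: R B1 -> L1 miss  d=-]
5: R B2 -> L2 miss  d=-]
6: R B1 -> L1 hit  d=-]
7: W B1 -> L1 hit  d=D]
8: R B4 -> L1 miss wb->B1  d=-]
9: W B0 -> L0 miss  d=D]

WB = [5, 1]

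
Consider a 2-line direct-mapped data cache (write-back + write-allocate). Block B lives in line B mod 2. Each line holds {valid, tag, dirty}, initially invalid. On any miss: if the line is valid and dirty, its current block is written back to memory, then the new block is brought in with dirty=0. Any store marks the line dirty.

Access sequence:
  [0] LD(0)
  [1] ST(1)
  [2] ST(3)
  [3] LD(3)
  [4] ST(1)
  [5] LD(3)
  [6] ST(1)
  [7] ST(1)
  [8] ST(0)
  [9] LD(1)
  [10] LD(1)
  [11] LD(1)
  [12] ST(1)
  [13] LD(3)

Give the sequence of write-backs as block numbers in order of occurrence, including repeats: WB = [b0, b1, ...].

WB = [1, 3, 1, 1]

0: R B0 → L0 miss [-]
1: W B1 → L1 miss [D]
2: W B3 → L1 miss wb→B1 [D]
3: R B3 → L1 hit [D]
4: W B1 → L1 miss wb→B3 [D]
5: R B3 → L1 miss wb→B1 [-]
6: W B1 → L1 miss [D]
7: W B1 → L1 hit [D]
8: W B0 → L0 hit [D]
9: R B1 → L1 hit [D]
10: R B1 → L1 hit [D]
11: R B1 → L1 hit [D]
12: W B1 → L1 hit [D]
13: R B3 → L1 miss wb→B1 [-]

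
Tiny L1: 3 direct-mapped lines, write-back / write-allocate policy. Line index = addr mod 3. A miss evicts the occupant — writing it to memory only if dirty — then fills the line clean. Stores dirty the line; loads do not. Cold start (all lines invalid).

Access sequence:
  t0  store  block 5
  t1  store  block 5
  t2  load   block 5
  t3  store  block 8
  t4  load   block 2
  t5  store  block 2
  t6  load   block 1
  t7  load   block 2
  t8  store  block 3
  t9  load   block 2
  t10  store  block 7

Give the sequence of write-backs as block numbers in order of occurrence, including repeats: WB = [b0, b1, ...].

WB = [5, 8]

0: W B5 → L2 miss [D]
1: W B5 → L2 hit [D]
2: R B5 → L2 hit [D]
3: W B8 → L2 miss wb→B5 [D]
4: R B2 → L2 miss wb→B8 [-]
5: W B2 → L2 hit [D]
6: R B1 → L1 miss [-]
7: R B2 → L2 hit [D]
8: W B3 → L0 miss [D]
9: R B2 → L2 hit [D]
10: W B7 → L1 miss [D]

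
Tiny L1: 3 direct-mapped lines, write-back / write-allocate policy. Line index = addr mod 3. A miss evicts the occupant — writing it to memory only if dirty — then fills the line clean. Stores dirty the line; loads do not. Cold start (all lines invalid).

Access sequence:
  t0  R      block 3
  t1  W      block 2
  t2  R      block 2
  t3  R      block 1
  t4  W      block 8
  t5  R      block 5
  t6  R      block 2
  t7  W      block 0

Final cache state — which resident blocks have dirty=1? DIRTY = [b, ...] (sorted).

DIRTY = [0]

0: R B3 -> L0 miss  d=-]
1: W B2 -> L2 miss  d=D]
2: R B2 -> L2 hit  d=D]
3: R B1 -> L1 miss  d=-]
4: W B8 -> L2 miss wb->B2  d=D]
5: R B5 -> L2 miss wb->B8  d=-]
6: R B2 -> L2 miss  d=-]
7: W B0 -> L0 miss  d=D]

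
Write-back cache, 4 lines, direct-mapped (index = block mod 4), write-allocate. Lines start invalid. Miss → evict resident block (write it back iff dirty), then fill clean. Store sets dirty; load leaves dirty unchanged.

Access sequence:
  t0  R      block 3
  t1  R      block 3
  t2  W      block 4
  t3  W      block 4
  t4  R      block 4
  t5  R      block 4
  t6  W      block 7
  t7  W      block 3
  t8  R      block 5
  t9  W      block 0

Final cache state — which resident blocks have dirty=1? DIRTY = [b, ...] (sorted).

0: R B3 -> L3 miss  d=-]
1: R B3 -> L3 hit  d=-]
2: W B4 -> L0 miss  d=D]
3: W B4 -> L0 hit  d=D]
4: R B4 -> L0 hit  d=D]
5: R B4 -> L0 hit  d=D]
6: W B7 -> L3 miss  d=D]
7: W B3 -> L3 miss wb->B7  d=D]
8: R B5 -> L1 miss  d=-]
9: W B0 -> L0 miss wb->B4  d=D]

DIRTY = [0, 3]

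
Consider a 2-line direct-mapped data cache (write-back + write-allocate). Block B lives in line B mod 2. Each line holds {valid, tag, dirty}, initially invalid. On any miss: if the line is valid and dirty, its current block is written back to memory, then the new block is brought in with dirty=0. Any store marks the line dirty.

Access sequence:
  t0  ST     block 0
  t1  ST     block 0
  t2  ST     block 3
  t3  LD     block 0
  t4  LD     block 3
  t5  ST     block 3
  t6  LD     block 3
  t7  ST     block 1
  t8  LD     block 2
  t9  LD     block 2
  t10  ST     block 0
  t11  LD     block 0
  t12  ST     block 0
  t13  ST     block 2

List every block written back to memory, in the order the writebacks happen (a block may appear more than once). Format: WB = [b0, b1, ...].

WB = [3, 0, 0]

0: W B0 → L0 miss [D]
1: W B0 → L0 hit [D]
2: W B3 → L1 miss [D]
3: R B0 → L0 hit [D]
4: R B3 → L1 hit [D]
5: W B3 → L1 hit [D]
6: R B3 → L1 hit [D]
7: W B1 → L1 miss wb→B3 [D]
8: R B2 → L0 miss wb→B0 [-]
9: R B2 → L0 hit [-]
10: W B0 → L0 miss [D]
11: R B0 → L0 hit [D]
12: W B0 → L0 hit [D]
13: W B2 → L0 miss wb→B0 [D]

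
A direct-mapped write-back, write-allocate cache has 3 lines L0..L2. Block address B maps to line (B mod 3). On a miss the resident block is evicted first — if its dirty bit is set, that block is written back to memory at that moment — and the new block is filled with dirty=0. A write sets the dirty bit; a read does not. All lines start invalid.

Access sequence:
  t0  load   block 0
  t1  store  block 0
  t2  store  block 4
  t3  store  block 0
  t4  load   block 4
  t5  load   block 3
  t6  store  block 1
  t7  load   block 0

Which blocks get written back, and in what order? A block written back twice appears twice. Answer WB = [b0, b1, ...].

WB = [0, 4]

0: R B0 -> L0 miss  d=-]
1: W B0 -> L0 hit  d=D]
2: W B4 -> L1 miss  d=D]
3: W B0 -> L0 hit  d=D]
4: R B4 -> L1 hit  d=D]
5: R B3 -> L0 miss wb->B0  d=-]
6: W B1 -> L1 miss wb->B4  d=D]
7: R B0 -> L0 miss  d=-]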